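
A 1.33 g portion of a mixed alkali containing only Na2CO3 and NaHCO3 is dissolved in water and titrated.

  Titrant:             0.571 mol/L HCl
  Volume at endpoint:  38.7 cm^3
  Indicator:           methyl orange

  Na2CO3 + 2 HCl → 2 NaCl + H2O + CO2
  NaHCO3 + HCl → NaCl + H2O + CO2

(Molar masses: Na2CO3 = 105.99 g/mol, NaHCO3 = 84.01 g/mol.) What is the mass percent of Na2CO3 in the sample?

n(HCl) = 0.0387 × 0.571 = 0.0221 mol
Let x = n(Na2CO3), y = n(NaHCO3).
Titrant: 2x + 1y = 0.0221;  mass: 105.99x + 84.01y = 1.33
Solving, x = 8.49 × 10^-3 mol, y = 5.12 × 10^-3 mol
mass of Na2CO3 = 8.49 × 10^-3 × 105.99 = 0.900 g
% Na2CO3 = 0.900 / 1.33 × 100 = 67.6 %

67.6 %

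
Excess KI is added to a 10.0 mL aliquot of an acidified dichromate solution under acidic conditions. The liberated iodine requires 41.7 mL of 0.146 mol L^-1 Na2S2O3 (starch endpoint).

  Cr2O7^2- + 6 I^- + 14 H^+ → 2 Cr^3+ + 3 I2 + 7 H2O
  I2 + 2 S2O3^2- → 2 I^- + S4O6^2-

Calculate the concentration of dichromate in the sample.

0.101 mol/L

n(S2O3^2-) = 0.0417 × 0.146 = 6.09 × 10^-3 mol
n(I2) = n(S2O3^2-)/2 = 3.04 × 10^-3 mol
From the 1:3 ratio, n(Cr2O7^2-) in the aliquot = 1/3 × 3.04 × 10^-3 = 1.01 × 10^-3 mol
[Cr2O7^2-] = 1.01 × 10^-3 / 0.0100 = 0.101 mol/L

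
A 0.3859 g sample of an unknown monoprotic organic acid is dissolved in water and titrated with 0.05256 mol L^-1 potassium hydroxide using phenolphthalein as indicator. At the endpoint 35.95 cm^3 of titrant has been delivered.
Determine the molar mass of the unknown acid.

n(KOH) = 0.03595 L × 0.05256 mol/L = 1.890 × 10^-3 mol
n(HA) = 1.890 × 10^-3 mol (1:1 ratio)
M = m / n = 0.3859 g / 1.890 × 10^-3 mol = 204.2 g/mol

204.2 g/mol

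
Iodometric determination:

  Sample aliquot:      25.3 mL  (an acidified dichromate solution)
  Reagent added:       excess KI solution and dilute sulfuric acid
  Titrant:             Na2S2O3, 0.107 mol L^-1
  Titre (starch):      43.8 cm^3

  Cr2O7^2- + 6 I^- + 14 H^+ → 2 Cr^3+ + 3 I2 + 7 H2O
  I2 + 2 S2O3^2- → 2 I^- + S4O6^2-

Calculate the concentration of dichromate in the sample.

0.0309 mol/L

n(S2O3^2-) = 0.0438 × 0.107 = 4.69 × 10^-3 mol
n(I2) = n(S2O3^2-)/2 = 2.34 × 10^-3 mol
From the 1:3 ratio, n(Cr2O7^2-) in the aliquot = 1/3 × 2.34 × 10^-3 = 7.81 × 10^-4 mol
[Cr2O7^2-] = 7.81 × 10^-4 / 0.0253 = 0.0309 mol/L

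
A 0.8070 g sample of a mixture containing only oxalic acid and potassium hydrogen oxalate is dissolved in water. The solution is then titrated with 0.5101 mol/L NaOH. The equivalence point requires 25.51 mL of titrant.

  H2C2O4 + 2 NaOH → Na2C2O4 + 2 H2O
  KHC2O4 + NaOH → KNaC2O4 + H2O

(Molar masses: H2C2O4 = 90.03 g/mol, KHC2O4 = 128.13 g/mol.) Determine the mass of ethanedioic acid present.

0.4659 g

n(NaOH) = 0.02551 × 0.5101 = 0.01301 mol
Let x = n(H2C2O4), y = n(KHC2O4).
Titrant: 2x + 1y = 0.01301;  mass: 90.03x + 128.13y = 0.8070
Solving, x = 5.175 × 10^-3 mol, y = 2.662 × 10^-3 mol
mass of H2C2O4 = 5.175 × 10^-3 × 90.03 = 0.4659 g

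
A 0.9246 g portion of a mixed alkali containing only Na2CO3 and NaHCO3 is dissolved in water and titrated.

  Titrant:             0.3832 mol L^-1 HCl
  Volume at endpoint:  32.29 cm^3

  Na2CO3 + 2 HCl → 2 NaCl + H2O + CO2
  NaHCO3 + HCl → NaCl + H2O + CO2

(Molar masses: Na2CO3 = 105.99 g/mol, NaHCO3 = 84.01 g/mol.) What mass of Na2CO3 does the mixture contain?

0.1963 g

n(HCl) = 0.03229 × 0.3832 = 0.01237 mol
Let x = n(Na2CO3), y = n(NaHCO3).
Titrant: 2x + 1y = 0.01237;  mass: 105.99x + 84.01y = 0.9246
Solving, x = 1.852 × 10^-3 mol, y = 8.669 × 10^-3 mol
mass of Na2CO3 = 1.852 × 10^-3 × 105.99 = 0.1963 g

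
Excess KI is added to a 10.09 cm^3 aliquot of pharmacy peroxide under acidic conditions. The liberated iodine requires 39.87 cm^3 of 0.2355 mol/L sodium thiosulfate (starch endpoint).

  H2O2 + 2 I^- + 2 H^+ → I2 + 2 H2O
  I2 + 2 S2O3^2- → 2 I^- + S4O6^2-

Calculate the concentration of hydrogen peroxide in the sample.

n(S2O3^2-) = 0.03987 × 0.2355 = 9.389 × 10^-3 mol
n(I2) = n(S2O3^2-)/2 = 4.695 × 10^-3 mol
n(H2O2) in the aliquot = 4.695 × 10^-3 mol (1:1 ratio)
[H2O2] = 4.695 × 10^-3 / 0.01009 = 0.4653 mol/L

0.4653 mol/L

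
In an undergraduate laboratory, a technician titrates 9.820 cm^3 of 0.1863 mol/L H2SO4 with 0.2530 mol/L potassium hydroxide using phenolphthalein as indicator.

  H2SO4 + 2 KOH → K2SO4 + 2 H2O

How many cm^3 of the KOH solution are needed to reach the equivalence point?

14.46 mL

n(H2SO4) = 0.009820 L × 0.1863 mol/L = 1.829 × 10^-3 mol
From the 2:1 stoichiometry, n(KOH) = 2/1 × 1.829 × 10^-3 = 3.659 × 10^-3 mol
V(KOH) = 3.659 × 10^-3 mol / 0.2530 mol/L = 0.01446 L = 14.46 mL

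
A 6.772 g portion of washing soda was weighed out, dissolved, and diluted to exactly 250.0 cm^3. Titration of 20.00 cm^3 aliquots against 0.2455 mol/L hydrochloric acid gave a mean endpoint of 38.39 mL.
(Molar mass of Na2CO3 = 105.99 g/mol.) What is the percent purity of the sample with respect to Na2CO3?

Na2CO3 + 2 HCl → 2 NaCl + H2O + CO2
n(HCl) per titration = 0.03839 × 0.2455 = 9.425 × 10^-3 mol
From the 1:2 ratio, n(Na2CO3) in each aliquot = 1/2 × 9.425 × 10^-3 = 4.712 × 10^-3 mol
n(Na2CO3) in the whole flask = 4.712 × 10^-3 × 250.0/20.00 = 0.05890 mol
mass of Na2CO3 = 0.05890 × 105.99 = 6.243 g
% Na2CO3 = 6.243 / 6.772 × 100 = 92.19 %

92.19 %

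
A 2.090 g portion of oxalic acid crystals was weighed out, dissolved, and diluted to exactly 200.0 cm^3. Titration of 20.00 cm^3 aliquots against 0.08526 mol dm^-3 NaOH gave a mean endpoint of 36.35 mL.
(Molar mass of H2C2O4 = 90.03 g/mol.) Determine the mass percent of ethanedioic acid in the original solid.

66.75 %

H2C2O4 + 2 NaOH → Na2C2O4 + 2 H2O
n(NaOH) per titration = 0.03635 × 0.08526 = 3.099 × 10^-3 mol
From the 1:2 ratio, n(H2C2O4) in each aliquot = 1/2 × 3.099 × 10^-3 = 1.550 × 10^-3 mol
n(H2C2O4) in the whole flask = 1.550 × 10^-3 × 200.0/20.00 = 0.01550 mol
mass of H2C2O4 = 0.01550 × 90.03 = 1.395 g
% H2C2O4 = 1.395 / 2.090 × 100 = 66.75 %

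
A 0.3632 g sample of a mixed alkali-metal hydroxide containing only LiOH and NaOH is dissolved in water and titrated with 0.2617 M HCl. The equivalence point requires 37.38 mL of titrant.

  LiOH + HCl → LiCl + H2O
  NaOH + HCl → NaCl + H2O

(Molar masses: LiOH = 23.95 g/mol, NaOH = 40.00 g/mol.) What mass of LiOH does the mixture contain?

0.04192 g

n(HCl) = 0.03738 × 0.2617 = 9.782 × 10^-3 mol
Let x = n(LiOH), y = n(NaOH).
Titrant: 1x + 1y = 9.782 × 10^-3;  mass: 23.95x + 40.00y = 0.3632
Solving, x = 1.750 × 10^-3 mol, y = 8.032 × 10^-3 mol
mass of LiOH = 1.750 × 10^-3 × 23.95 = 0.04192 g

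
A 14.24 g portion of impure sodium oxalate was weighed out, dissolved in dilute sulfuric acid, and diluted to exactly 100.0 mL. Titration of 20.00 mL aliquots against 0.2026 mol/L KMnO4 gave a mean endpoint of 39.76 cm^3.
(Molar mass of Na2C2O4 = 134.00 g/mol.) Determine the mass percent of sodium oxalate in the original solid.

2 MnO4^- + 5 C2O4^2- + 16 H^+ → 2 Mn^2+ + 10 CO2 + 8 H2O
n(KMnO4) per titration = 0.03976 × 0.2026 = 8.055 × 10^-3 mol
From the 5:2 ratio, n(Na2C2O4) in each aliquot = 5/2 × 8.055 × 10^-3 = 0.02014 mol
n(Na2C2O4) in the whole flask = 0.02014 × 100.0/20.00 = 0.1007 mol
mass of Na2C2O4 = 0.1007 × 134.00 = 13.49 g
% Na2C2O4 = 13.49 / 14.24 × 100 = 94.75 %

94.75 %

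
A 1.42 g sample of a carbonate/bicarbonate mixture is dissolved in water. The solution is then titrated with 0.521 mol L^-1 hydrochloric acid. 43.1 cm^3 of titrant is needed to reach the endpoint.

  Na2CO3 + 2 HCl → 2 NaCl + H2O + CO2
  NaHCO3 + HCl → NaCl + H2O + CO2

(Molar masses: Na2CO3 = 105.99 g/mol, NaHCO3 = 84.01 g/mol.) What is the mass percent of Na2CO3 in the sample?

56.1 %

n(HCl) = 0.0431 × 0.521 = 0.0225 mol
Let x = n(Na2CO3), y = n(NaHCO3).
Titrant: 2x + 1y = 0.0225;  mass: 105.99x + 84.01y = 1.42
Solving, x = 7.52 × 10^-3 mol, y = 7.42 × 10^-3 mol
mass of Na2CO3 = 7.52 × 10^-3 × 105.99 = 0.797 g
% Na2CO3 = 0.797 / 1.42 × 100 = 56.1 %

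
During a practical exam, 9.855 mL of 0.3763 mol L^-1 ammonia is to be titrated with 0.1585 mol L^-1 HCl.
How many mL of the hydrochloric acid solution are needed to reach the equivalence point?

23.40 mL

NH3 + HCl → NH4Cl
n(NH3) = 0.009855 L × 0.3763 mol/L = 3.708 × 10^-3 mol
n(HCl) = 3.708 × 10^-3 mol (1:1 stoichiometry)
V(HCl) = 3.708 × 10^-3 mol / 0.1585 mol/L = 0.02340 L = 23.40 mL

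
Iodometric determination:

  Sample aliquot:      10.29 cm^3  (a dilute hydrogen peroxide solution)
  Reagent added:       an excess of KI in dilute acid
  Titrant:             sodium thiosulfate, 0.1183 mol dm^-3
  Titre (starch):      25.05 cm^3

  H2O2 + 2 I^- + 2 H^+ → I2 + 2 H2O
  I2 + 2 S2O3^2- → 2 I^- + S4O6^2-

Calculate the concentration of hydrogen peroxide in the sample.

0.1440 mol/L

n(S2O3^2-) = 0.02505 × 0.1183 = 2.963 × 10^-3 mol
n(I2) = n(S2O3^2-)/2 = 1.482 × 10^-3 mol
n(H2O2) in the aliquot = 1.482 × 10^-3 mol (1:1 ratio)
[H2O2] = 1.482 × 10^-3 / 0.01029 = 0.1440 mol/L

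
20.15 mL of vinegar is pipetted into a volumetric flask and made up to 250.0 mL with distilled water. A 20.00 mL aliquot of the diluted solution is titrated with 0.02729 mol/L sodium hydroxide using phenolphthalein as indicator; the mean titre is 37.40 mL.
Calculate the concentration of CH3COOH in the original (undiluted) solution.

CH3COOH + NaOH → CH3COONa + H2O
n(NaOH) = 0.03740 × 0.02729 = 1.021 × 10^-3 mol
n(CH3COOH) in the aliquot = 1.021 × 10^-3 mol (1:1 ratio)
[CH3COOH]_dilute = 1.021 × 10^-3 / 0.02000 = 0.05103 mol/L
Dilution factor = 250.0 / 20.15 = 12.41
[CH3COOH]_stock = 0.05103 × 12.41 = 0.6332 mol/L

0.6332 mol/L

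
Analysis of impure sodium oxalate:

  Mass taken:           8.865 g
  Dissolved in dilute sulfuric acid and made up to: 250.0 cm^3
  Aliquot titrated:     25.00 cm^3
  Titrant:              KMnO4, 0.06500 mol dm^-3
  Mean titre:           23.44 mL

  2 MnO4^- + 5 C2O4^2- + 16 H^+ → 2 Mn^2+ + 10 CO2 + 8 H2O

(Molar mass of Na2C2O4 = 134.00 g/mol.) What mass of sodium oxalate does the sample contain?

5.104 g

n(KMnO4) per titration = 0.02344 × 0.06500 = 1.524 × 10^-3 mol
From the 5:2 ratio, n(Na2C2O4) in each aliquot = 5/2 × 1.524 × 10^-3 = 3.809 × 10^-3 mol
n(Na2C2O4) in the whole flask = 3.809 × 10^-3 × 250.0/25.00 = 0.03809 mol
mass of Na2C2O4 = 0.03809 × 134.00 = 5.104 g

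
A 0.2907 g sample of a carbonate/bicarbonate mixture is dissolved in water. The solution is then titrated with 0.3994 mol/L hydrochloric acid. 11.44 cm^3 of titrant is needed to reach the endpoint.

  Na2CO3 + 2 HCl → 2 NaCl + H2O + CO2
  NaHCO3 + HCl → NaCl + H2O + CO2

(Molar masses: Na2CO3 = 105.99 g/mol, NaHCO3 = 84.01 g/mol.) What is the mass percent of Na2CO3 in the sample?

54.75 %

n(HCl) = 0.01144 × 0.3994 = 4.569 × 10^-3 mol
Let x = n(Na2CO3), y = n(NaHCO3).
Titrant: 2x + 1y = 4.569 × 10^-3;  mass: 105.99x + 84.01y = 0.2907
Solving, x = 1.502 × 10^-3 mol, y = 1.566 × 10^-3 mol
mass of Na2CO3 = 1.502 × 10^-3 × 105.99 = 0.1592 g
% Na2CO3 = 0.1592 / 0.2907 × 100 = 54.75 %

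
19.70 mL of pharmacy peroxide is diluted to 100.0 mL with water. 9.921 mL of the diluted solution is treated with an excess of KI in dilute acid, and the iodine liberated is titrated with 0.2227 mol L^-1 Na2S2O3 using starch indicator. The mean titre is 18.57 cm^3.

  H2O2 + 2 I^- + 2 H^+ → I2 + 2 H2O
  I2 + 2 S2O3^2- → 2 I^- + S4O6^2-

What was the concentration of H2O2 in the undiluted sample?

1.058 mol/L

n(S2O3^2-) = 0.01857 × 0.2227 = 4.136 × 10^-3 mol
n(I2) = n(S2O3^2-)/2 = 2.068 × 10^-3 mol
n(H2O2) in the aliquot = 2.068 × 10^-3 mol (1:1 ratio)
[H2O2]_dilute = 2.068 × 10^-3 / 0.009921 = 0.2084 mol/L
[H2O2]_original = 0.2084 × 100.0/19.70 = 1.058 mol/L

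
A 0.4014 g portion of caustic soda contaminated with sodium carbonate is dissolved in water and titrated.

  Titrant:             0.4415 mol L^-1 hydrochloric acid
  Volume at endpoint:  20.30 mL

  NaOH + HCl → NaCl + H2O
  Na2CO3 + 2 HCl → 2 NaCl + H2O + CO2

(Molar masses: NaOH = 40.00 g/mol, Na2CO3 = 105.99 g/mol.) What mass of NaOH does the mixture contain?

n(HCl) = 0.02030 × 0.4415 = 8.962 × 10^-3 mol
Let x = n(NaOH), y = n(Na2CO3).
Titrant: 1x + 2y = 8.962 × 10^-3;  mass: 40.00x + 105.99y = 0.4014
Solving, x = 5.661 × 10^-3 mol, y = 1.651 × 10^-3 mol
mass of NaOH = 5.661 × 10^-3 × 40.00 = 0.2264 g

0.2264 g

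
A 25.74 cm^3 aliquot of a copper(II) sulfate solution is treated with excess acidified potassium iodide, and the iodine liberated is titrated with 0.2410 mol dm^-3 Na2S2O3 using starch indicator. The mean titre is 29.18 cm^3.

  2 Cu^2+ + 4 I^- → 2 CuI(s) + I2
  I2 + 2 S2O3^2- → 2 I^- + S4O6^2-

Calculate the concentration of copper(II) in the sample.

n(S2O3^2-) = 0.02918 × 0.2410 = 7.032 × 10^-3 mol
n(I2) = n(S2O3^2-)/2 = 3.516 × 10^-3 mol
From the 2:1 ratio, n(Cu2+) in the aliquot = 2/1 × 3.516 × 10^-3 = 7.032 × 10^-3 mol
[Cu2+] = 7.032 × 10^-3 / 0.02574 = 0.2732 mol/L

0.2732 mol/L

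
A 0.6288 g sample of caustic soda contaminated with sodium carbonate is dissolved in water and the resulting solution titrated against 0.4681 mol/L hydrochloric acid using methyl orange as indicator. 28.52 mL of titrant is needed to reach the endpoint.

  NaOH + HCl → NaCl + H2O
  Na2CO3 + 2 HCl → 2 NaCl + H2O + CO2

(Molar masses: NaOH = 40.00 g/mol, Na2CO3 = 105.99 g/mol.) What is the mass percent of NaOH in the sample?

38.52 %

n(HCl) = 0.02852 × 0.4681 = 0.01335 mol
Let x = n(NaOH), y = n(Na2CO3).
Titrant: 1x + 2y = 0.01335;  mass: 40.00x + 105.99y = 0.6288
Solving, x = 6.056 × 10^-3 mol, y = 3.647 × 10^-3 mol
mass of NaOH = 6.056 × 10^-3 × 40.00 = 0.2422 g
% NaOH = 0.2422 / 0.6288 × 100 = 38.52 %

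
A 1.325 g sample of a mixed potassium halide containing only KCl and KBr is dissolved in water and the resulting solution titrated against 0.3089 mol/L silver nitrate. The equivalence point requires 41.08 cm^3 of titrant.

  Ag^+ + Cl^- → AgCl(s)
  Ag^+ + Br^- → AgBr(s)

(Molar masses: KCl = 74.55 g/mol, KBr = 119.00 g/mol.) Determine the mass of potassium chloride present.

0.3104 g

n(AgNO3) = 0.04108 × 0.3089 = 0.01269 mol
Let x = n(KCl), y = n(KBr).
Titrant: 1x + 1y = 0.01269;  mass: 74.55x + 119.00y = 1.325
Solving, x = 4.163 × 10^-3 mol, y = 8.526 × 10^-3 mol
mass of KCl = 4.163 × 10^-3 × 74.55 = 0.3104 g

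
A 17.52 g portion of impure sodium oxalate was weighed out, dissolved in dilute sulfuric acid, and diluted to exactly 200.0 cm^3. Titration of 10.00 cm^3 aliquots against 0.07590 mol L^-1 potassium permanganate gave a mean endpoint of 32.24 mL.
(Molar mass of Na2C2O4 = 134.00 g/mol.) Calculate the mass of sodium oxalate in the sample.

16.40 g

2 MnO4^- + 5 C2O4^2- + 16 H^+ → 2 Mn^2+ + 10 CO2 + 8 H2O
n(KMnO4) per titration = 0.03224 × 0.07590 = 2.447 × 10^-3 mol
From the 5:2 ratio, n(Na2C2O4) in each aliquot = 5/2 × 2.447 × 10^-3 = 6.118 × 10^-3 mol
n(Na2C2O4) in the whole flask = 6.118 × 10^-3 × 200.0/10.00 = 0.1224 mol
mass of Na2C2O4 = 0.1224 × 134.00 = 16.40 g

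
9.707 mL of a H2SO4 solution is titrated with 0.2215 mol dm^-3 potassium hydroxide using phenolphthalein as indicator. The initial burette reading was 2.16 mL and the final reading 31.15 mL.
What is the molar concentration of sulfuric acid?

H2SO4 + 2 KOH → K2SO4 + 2 H2O
n(KOH) = 0.02899 L × 0.2215 mol/L = 6.421 × 10^-3 mol
From the 1:2 mole ratio, n(H2SO4) = 1/2 × 6.421 × 10^-3 = 3.211 × 10^-3 mol
[H2SO4] = 3.211 × 10^-3 mol / 0.009707 L = 0.3308 mol/L

0.3308 mol/L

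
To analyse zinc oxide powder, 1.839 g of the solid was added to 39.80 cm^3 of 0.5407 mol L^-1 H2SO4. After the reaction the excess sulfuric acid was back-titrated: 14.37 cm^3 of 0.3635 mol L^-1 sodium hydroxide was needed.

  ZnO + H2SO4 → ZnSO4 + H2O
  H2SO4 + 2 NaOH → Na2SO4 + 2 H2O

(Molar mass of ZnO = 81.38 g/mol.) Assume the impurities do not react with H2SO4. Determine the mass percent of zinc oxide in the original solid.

n(H2SO4) added = 0.03980 × 0.5407 = 0.02152 mol
n(NaOH) used in back-titration = 0.01437 × 0.3635 = 5.223 × 10^-3 mol
From the 1:2 ratio, n(H2SO4) left over = 1/2 × 5.223 × 10^-3 = 2.612 × 10^-3 mol
n(H2SO4) consumed by analyte = 0.02152 − 2.612 × 10^-3 = 0.01891 mol
n(ZnO) = 0.01891 mol (1:1 ratio)
mass of ZnO = 0.01891 × 81.38 = 1.539 g
% ZnO = 1.539 / 1.839 × 100 = 83.67 %

83.67 %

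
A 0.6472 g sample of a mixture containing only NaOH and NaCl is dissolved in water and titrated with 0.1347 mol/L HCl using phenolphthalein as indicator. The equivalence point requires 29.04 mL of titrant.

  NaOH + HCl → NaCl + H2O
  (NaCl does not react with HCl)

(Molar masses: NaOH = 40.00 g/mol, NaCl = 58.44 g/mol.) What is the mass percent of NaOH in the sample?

n(HCl) = 0.02904 × 0.1347 = 3.912 × 10^-3 mol
Let x = n(NaOH), y = n(NaCl).
Titrant: 1x = 3.912 × 10^-3;  mass: 40.00x + 58.44y = 0.6472
Solving, x = 3.912 × 10^-3 mol, y = 8.397 × 10^-3 mol
mass of NaOH = 3.912 × 10^-3 × 40.00 = 0.1565 g
% NaOH = 0.1565 / 0.6472 × 100 = 24.18 %

24.18 %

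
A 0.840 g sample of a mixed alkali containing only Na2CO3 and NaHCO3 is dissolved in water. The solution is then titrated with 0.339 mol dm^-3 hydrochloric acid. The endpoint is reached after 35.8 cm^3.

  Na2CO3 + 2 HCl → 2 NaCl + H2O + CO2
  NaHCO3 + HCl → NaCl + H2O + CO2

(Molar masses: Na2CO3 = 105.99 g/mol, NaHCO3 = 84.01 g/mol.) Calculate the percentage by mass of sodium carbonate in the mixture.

n(HCl) = 0.0358 × 0.339 = 0.0121 mol
Let x = n(Na2CO3), y = n(NaHCO3).
Titrant: 2x + 1y = 0.0121;  mass: 105.99x + 84.01y = 0.840
Solving, x = 2.89 × 10^-3 mol, y = 6.35 × 10^-3 mol
mass of Na2CO3 = 2.89 × 10^-3 × 105.99 = 0.307 g
% Na2CO3 = 0.307 / 0.840 × 100 = 36.5 %

36.5 %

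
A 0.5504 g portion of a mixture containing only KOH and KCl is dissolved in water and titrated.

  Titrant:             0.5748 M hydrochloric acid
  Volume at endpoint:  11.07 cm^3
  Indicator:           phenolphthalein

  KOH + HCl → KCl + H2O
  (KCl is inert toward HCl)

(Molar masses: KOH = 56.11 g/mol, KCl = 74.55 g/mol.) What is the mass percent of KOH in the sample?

64.87 %

n(HCl) = 0.01107 × 0.5748 = 6.363 × 10^-3 mol
Let x = n(KOH), y = n(KCl).
Titrant: 1x = 6.363 × 10^-3;  mass: 56.11x + 74.55y = 0.5504
Solving, x = 6.363 × 10^-3 mol, y = 2.594 × 10^-3 mol
mass of KOH = 6.363 × 10^-3 × 56.11 = 0.3570 g
% KOH = 0.3570 / 0.5504 × 100 = 64.87 %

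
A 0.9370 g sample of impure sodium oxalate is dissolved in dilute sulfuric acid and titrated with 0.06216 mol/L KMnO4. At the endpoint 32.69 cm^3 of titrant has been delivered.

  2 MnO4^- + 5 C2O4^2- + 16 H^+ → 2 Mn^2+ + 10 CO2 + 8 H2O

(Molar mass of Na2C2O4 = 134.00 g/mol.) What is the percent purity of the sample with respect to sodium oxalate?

72.65 %

n(KMnO4) = 0.03269 L × 0.06216 mol/L = 2.032 × 10^-3 mol
From the 5:2 ratio, n(Na2C2O4) = 5/2 × 2.032 × 10^-3 = 5.080 × 10^-3 mol
mass of Na2C2O4 = 5.080 × 10^-3 × 134.00 g/mol = 0.6807 g
% Na2C2O4 = 0.6807 / 0.9370 × 100 = 72.65 %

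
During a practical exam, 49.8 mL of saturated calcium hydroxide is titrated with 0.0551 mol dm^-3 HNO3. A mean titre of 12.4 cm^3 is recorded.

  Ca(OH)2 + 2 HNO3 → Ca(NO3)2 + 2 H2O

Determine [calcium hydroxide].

n(HNO3) = 0.0124 L × 0.0551 mol/L = 6.83 × 10^-4 mol
From the 1:2 mole ratio, n(Ca(OH)2) = 1/2 × 6.83 × 10^-4 = 3.42 × 10^-4 mol
[Ca(OH)2] = 3.42 × 10^-4 mol / 0.0498 L = 0.00686 mol/L

0.00686 mol/L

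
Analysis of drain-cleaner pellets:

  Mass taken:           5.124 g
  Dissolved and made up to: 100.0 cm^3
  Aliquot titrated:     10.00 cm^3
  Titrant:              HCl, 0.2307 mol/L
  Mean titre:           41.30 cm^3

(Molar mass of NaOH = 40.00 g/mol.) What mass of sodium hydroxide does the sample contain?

NaOH + HCl → NaCl + H2O
n(HCl) per titration = 0.04130 × 0.2307 = 9.528 × 10^-3 mol
n(NaOH) in each aliquot = 9.528 × 10^-3 mol (1:1 ratio)
n(NaOH) in the whole flask = 9.528 × 10^-3 × 100.0/10.00 = 0.09528 mol
mass of NaOH = 0.09528 × 40.00 = 3.811 g

3.811 g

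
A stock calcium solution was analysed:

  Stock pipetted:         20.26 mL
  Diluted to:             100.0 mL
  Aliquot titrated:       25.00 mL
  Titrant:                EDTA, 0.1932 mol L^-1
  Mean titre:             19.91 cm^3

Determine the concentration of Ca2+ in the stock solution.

Ca^2+ + EDTA^4- → [Ca(EDTA)]^2-
n(EDTA) = 0.01991 × 0.1932 = 3.847 × 10^-3 mol
n(Ca2+) in the aliquot = 3.847 × 10^-3 mol (1:1 ratio)
[Ca2+]_dilute = 3.847 × 10^-3 / 0.02500 = 0.1539 mol/L
Dilution factor = 100.0 / 20.26 = 4.936
[Ca2+]_stock = 0.1539 × 4.936 = 0.7594 mol/L

0.7594 mol/L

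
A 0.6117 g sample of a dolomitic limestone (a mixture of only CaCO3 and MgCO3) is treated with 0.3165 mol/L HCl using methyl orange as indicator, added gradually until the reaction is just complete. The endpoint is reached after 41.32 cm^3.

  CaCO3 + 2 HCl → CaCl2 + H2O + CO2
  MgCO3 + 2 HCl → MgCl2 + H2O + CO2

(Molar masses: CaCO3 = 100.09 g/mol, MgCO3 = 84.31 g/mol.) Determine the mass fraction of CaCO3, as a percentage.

62.64 %

n(HCl) = 0.04132 × 0.3165 = 0.01308 mol
Let x = n(CaCO3), y = n(MgCO3).
Titrant: 2x + 2y = 0.01308;  mass: 100.09x + 84.31y = 0.6117
Solving, x = 3.828 × 10^-3 mol, y = 2.711 × 10^-3 mol
mass of CaCO3 = 3.828 × 10^-3 × 100.09 = 0.3831 g
% CaCO3 = 0.3831 / 0.6117 × 100 = 62.64 %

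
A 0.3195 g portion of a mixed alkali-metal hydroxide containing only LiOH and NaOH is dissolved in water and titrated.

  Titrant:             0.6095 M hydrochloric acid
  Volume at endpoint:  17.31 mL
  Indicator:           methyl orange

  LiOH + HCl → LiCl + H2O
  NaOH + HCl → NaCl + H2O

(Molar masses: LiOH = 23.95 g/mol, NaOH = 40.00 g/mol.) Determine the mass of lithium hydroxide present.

0.1530 g

n(HCl) = 0.01731 × 0.6095 = 0.01055 mol
Let x = n(LiOH), y = n(NaOH).
Titrant: 1x + 1y = 0.01055;  mass: 23.95x + 40.00y = 0.3195
Solving, x = 6.387 × 10^-3 mol, y = 4.163 × 10^-3 mol
mass of LiOH = 6.387 × 10^-3 × 23.95 = 0.1530 g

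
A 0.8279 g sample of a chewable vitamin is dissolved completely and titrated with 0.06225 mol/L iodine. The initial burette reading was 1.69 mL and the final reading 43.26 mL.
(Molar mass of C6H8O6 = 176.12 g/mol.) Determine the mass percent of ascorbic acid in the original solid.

55.05 %

C6H8O6 + I2 → C6H6O6 + 2 HI
n(I2) = 0.04157 L × 0.06225 mol/L = 2.588 × 10^-3 mol
n(C6H8O6) = 2.588 × 10^-3 mol (1:1 ratio)
mass of C6H8O6 = 2.588 × 10^-3 × 176.12 g/mol = 0.4558 g
% C6H8O6 = 0.4558 / 0.8279 × 100 = 55.05 %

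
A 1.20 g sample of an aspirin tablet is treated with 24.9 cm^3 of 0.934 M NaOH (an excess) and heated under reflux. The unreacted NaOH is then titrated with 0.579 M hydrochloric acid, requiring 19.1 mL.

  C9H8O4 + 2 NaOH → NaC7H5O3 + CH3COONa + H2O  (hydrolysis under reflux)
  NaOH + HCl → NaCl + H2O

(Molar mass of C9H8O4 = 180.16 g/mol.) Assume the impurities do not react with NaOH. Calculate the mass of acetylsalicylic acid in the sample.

1.10 g

n(NaOH) added = 0.0249 × 0.934 = 0.0233 mol
n(HCl) used in back-titration = 0.0191 × 0.579 = 0.0111 mol
n(NaOH) left over = 0.0111 mol (1:1 ratio)
n(NaOH) consumed by analyte = 0.0233 − 0.0111 = 0.0122 mol
From the 1:2 ratio, n(C9H8O4) = 1/2 × 0.0122 = 6.10 × 10^-3 mol
mass of C9H8O4 = 6.10 × 10^-3 × 180.16 = 1.10 g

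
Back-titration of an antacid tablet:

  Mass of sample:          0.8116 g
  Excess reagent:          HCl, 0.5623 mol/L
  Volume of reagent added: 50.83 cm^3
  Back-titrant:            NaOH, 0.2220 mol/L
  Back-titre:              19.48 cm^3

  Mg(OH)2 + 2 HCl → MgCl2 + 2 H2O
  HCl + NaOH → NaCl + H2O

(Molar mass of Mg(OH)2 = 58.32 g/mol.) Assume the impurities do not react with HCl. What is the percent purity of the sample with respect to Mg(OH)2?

87.15 %

n(HCl) added = 0.05083 × 0.5623 = 0.02858 mol
n(NaOH) used in back-titration = 0.01948 × 0.2220 = 4.325 × 10^-3 mol
n(HCl) left over = 4.325 × 10^-3 mol (1:1 ratio)
n(HCl) consumed by analyte = 0.02858 − 4.325 × 10^-3 = 0.02426 mol
From the 1:2 ratio, n(Mg(OH)2) = 1/2 × 0.02426 = 0.01213 mol
mass of Mg(OH)2 = 0.01213 × 58.32 = 0.7073 g
% Mg(OH)2 = 0.7073 / 0.8116 × 100 = 87.15 %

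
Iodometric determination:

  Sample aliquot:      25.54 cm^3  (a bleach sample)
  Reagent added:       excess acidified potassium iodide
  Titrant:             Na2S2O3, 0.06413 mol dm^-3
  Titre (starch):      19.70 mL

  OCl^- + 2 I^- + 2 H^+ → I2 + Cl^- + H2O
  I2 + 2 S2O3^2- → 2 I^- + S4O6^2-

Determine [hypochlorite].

n(S2O3^2-) = 0.01970 × 0.06413 = 1.263 × 10^-3 mol
n(I2) = n(S2O3^2-)/2 = 6.317 × 10^-4 mol
n(OCl^-) in the aliquot = 6.317 × 10^-4 mol (1:1 ratio)
[OCl^-] = 6.317 × 10^-4 / 0.02554 = 0.02473 mol/L

0.02473 mol/L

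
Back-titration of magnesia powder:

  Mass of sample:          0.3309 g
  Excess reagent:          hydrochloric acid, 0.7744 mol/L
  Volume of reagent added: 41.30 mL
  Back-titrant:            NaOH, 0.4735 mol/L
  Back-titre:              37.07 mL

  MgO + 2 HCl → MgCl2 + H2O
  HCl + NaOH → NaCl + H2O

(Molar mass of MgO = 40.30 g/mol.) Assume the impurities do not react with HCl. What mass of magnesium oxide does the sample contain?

n(HCl) added = 0.04130 × 0.7744 = 0.03198 mol
n(NaOH) used in back-titration = 0.03707 × 0.4735 = 0.01755 mol
n(HCl) left over = 0.01755 mol (1:1 ratio)
n(HCl) consumed by analyte = 0.03198 − 0.01755 = 0.01443 mol
From the 1:2 ratio, n(MgO) = 1/2 × 0.01443 = 7.215 × 10^-3 mol
mass of MgO = 7.215 × 10^-3 × 40.30 = 0.2908 g

0.2908 g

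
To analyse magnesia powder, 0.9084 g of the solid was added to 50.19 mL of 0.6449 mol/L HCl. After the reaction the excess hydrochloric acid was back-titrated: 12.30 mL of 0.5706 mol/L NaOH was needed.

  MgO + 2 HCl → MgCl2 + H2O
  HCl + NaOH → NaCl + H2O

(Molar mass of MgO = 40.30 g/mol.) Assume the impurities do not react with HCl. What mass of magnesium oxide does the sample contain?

0.5108 g

n(HCl) added = 0.05019 × 0.6449 = 0.03237 mol
n(NaOH) used in back-titration = 0.01230 × 0.5706 = 7.018 × 10^-3 mol
n(HCl) left over = 7.018 × 10^-3 mol (1:1 ratio)
n(HCl) consumed by analyte = 0.03237 − 7.018 × 10^-3 = 0.02535 mol
From the 1:2 ratio, n(MgO) = 1/2 × 0.02535 = 0.01267 mol
mass of MgO = 0.01267 × 40.30 = 0.5108 g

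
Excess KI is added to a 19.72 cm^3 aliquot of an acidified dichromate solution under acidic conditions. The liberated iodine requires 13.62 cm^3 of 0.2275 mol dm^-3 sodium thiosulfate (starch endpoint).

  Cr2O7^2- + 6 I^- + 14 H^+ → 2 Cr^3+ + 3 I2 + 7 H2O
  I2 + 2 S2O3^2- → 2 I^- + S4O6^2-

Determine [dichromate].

n(S2O3^2-) = 0.01362 × 0.2275 = 3.099 × 10^-3 mol
n(I2) = n(S2O3^2-)/2 = 1.549 × 10^-3 mol
From the 1:3 ratio, n(Cr2O7^2-) in the aliquot = 1/3 × 1.549 × 10^-3 = 5.164 × 10^-4 mol
[Cr2O7^2-] = 5.164 × 10^-4 / 0.01972 = 0.02619 mol/L

0.02619 mol/L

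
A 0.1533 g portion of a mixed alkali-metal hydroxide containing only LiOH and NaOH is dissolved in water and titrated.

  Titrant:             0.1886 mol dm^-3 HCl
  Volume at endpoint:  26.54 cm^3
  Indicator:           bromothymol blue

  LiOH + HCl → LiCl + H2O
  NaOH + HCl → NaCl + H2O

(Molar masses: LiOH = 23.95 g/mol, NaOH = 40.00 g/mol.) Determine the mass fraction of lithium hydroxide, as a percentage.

45.67 %

n(HCl) = 0.02654 × 0.1886 = 5.005 × 10^-3 mol
Let x = n(LiOH), y = n(NaOH).
Titrant: 1x + 1y = 5.005 × 10^-3;  mass: 23.95x + 40.00y = 0.1533
Solving, x = 2.923 × 10^-3 mol, y = 2.082 × 10^-3 mol
mass of LiOH = 2.923 × 10^-3 × 23.95 = 0.07001 g
% LiOH = 0.07001 / 0.1533 × 100 = 45.67 %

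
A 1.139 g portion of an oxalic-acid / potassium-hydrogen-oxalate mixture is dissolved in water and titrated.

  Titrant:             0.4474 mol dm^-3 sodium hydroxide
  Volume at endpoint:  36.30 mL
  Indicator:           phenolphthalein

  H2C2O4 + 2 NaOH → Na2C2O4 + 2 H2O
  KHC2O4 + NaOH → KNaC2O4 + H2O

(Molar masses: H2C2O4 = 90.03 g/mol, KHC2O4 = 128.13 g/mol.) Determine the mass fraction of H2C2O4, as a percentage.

44.79 %

n(NaOH) = 0.03630 × 0.4474 = 0.01624 mol
Let x = n(H2C2O4), y = n(KHC2O4).
Titrant: 2x + 1y = 0.01624;  mass: 90.03x + 128.13y = 1.139
Solving, x = 5.666 × 10^-3 mol, y = 4.908 × 10^-3 mol
mass of H2C2O4 = 5.666 × 10^-3 × 90.03 = 0.5101 g
% H2C2O4 = 0.5101 / 1.139 × 100 = 44.79 %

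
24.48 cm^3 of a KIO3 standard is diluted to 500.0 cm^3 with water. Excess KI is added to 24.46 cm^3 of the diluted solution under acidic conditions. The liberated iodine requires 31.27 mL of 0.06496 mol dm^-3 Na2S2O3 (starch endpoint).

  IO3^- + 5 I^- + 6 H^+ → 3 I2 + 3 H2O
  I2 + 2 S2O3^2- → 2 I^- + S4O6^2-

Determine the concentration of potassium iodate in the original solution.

n(S2O3^2-) = 0.03127 × 0.06496 = 2.031 × 10^-3 mol
n(I2) = n(S2O3^2-)/2 = 1.016 × 10^-3 mol
From the 1:3 ratio, n(IO3^-) in the aliquot = 1/3 × 1.016 × 10^-3 = 3.385 × 10^-4 mol
[IO3^-]_dilute = 3.385 × 10^-4 / 0.02446 = 0.01384 mol/L
[IO3^-]_original = 0.01384 × 500.0/24.48 = 0.2827 mol/L

0.2827 mol/L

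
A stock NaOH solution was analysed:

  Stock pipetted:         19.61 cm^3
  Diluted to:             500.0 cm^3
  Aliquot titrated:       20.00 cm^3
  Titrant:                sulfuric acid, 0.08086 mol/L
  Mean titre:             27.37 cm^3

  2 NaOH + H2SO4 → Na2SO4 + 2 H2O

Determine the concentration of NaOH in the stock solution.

5.643 mol/L

n(H2SO4) = 0.02737 × 0.08086 = 2.213 × 10^-3 mol
From the 2:1 ratio, n(NaOH) in the aliquot = 2/1 × 2.213 × 10^-3 = 4.426 × 10^-3 mol
[NaOH]_dilute = 4.426 × 10^-3 / 0.02000 = 0.2213 mol/L
Dilution factor = 500.0 / 19.61 = 25.50
[NaOH]_stock = 0.2213 × 25.50 = 5.643 mol/L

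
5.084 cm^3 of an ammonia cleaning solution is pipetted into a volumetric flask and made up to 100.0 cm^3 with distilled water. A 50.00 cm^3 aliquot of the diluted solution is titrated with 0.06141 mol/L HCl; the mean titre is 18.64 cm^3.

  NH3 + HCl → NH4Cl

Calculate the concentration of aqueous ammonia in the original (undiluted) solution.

0.4503 mol/L

n(HCl) = 0.01864 × 0.06141 = 1.145 × 10^-3 mol
n(NH3) in the aliquot = 1.145 × 10^-3 mol (1:1 ratio)
[NH3]_dilute = 1.145 × 10^-3 / 0.05000 = 0.02289 mol/L
Dilution factor = 100.0 / 5.084 = 19.67
[NH3]_stock = 0.02289 × 19.67 = 0.4503 mol/L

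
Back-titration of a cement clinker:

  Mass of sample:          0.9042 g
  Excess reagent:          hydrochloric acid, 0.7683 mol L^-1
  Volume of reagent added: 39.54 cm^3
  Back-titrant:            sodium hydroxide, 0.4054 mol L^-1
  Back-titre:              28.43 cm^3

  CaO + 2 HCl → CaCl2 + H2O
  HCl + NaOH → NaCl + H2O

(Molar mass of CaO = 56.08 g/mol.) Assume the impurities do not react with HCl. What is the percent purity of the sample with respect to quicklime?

58.46 %

n(HCl) added = 0.03954 × 0.7683 = 0.03038 mol
n(NaOH) used in back-titration = 0.02843 × 0.4054 = 0.01153 mol
n(HCl) left over = 0.01153 mol (1:1 ratio)
n(HCl) consumed by analyte = 0.03038 − 0.01153 = 0.01885 mol
From the 1:2 ratio, n(CaO) = 1/2 × 0.01885 = 9.427 × 10^-3 mol
mass of CaO = 9.427 × 10^-3 × 56.08 = 0.5286 g
% CaO = 0.5286 / 0.9042 × 100 = 58.46 %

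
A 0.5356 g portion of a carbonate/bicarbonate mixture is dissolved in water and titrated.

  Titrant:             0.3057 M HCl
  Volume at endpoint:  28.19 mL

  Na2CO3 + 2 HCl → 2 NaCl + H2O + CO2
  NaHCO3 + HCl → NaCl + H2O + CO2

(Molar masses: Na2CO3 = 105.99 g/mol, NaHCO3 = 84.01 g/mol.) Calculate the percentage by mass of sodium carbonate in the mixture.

n(HCl) = 0.02819 × 0.3057 = 8.618 × 10^-3 mol
Let x = n(Na2CO3), y = n(NaHCO3).
Titrant: 2x + 1y = 8.618 × 10^-3;  mass: 105.99x + 84.01y = 0.5356
Solving, x = 3.037 × 10^-3 mol, y = 2.544 × 10^-3 mol
mass of Na2CO3 = 3.037 × 10^-3 × 105.99 = 0.3219 g
% Na2CO3 = 0.3219 / 0.5356 × 100 = 60.09 %

60.09 %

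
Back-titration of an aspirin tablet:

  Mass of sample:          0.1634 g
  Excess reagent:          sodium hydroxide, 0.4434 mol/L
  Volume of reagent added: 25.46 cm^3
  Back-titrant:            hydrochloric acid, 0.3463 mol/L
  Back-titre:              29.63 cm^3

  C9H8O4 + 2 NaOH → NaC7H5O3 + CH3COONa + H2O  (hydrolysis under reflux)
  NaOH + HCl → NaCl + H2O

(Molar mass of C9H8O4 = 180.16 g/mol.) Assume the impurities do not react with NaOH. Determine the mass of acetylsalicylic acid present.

n(NaOH) added = 0.02546 × 0.4434 = 0.01129 mol
n(HCl) used in back-titration = 0.02963 × 0.3463 = 0.01026 mol
n(NaOH) left over = 0.01026 mol (1:1 ratio)
n(NaOH) consumed by analyte = 0.01129 − 0.01026 = 1.028 × 10^-3 mol
From the 1:2 ratio, n(C9H8O4) = 1/2 × 1.028 × 10^-3 = 5.140 × 10^-4 mol
mass of C9H8O4 = 5.140 × 10^-4 × 180.16 = 0.09261 g

0.09261 g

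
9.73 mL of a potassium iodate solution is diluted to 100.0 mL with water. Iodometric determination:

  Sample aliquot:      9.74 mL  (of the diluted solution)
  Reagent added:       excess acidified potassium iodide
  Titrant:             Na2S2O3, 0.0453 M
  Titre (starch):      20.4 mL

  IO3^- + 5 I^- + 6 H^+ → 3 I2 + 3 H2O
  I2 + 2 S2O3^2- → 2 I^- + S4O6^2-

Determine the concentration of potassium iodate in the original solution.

n(S2O3^2-) = 0.0204 × 0.0453 = 9.24 × 10^-4 mol
n(I2) = n(S2O3^2-)/2 = 4.62 × 10^-4 mol
From the 1:3 ratio, n(IO3^-) in the aliquot = 1/3 × 4.62 × 10^-4 = 1.54 × 10^-4 mol
[IO3^-]_dilute = 1.54 × 10^-4 / 0.00974 = 0.0158 mol/L
[IO3^-]_original = 0.0158 × 100.0/9.73 = 0.163 mol/L

0.163 M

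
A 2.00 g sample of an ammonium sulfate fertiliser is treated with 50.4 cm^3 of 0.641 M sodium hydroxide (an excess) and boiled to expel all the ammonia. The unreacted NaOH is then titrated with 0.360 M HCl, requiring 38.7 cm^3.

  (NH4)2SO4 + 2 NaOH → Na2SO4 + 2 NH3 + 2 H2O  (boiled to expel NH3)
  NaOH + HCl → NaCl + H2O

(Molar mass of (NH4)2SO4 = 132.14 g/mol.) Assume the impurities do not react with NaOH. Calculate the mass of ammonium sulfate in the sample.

1.21 g

n(NaOH) added = 0.0504 × 0.641 = 0.0323 mol
n(HCl) used in back-titration = 0.0387 × 0.360 = 0.0139 mol
n(NaOH) left over = 0.0139 mol (1:1 ratio)
n(NaOH) consumed by analyte = 0.0323 − 0.0139 = 0.0184 mol
From the 1:2 ratio, n((NH4)2SO4) = 1/2 × 0.0184 = 9.19 × 10^-3 mol
mass of (NH4)2SO4 = 9.19 × 10^-3 × 132.14 = 1.21 g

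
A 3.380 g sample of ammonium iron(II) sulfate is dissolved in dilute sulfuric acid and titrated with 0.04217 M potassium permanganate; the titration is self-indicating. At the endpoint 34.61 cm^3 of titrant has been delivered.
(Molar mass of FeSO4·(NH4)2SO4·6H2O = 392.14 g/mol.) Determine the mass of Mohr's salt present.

2.862 g

MnO4^- + 5 Fe^2+ + 8 H^+ → Mn^2+ + 5 Fe^3+ + 4 H2O
n(KMnO4) = 0.03461 L × 0.04217 mol/L = 1.460 × 10^-3 mol
From the 5:1 ratio, n(FeSO4·(NH4)2SO4·6H2O) = 5/1 × 1.460 × 10^-3 = 7.298 × 10^-3 mol
mass of FeSO4·(NH4)2SO4·6H2O = 7.298 × 10^-3 × 392.14 g/mol = 2.862 g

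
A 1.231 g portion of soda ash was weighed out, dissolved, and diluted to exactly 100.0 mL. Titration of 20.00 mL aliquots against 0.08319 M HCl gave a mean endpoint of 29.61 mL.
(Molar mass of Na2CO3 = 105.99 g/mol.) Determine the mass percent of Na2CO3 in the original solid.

Na2CO3 + 2 HCl → 2 NaCl + H2O + CO2
n(HCl) per titration = 0.02961 × 0.08319 = 2.463 × 10^-3 mol
From the 1:2 ratio, n(Na2CO3) in each aliquot = 1/2 × 2.463 × 10^-3 = 1.232 × 10^-3 mol
n(Na2CO3) in the whole flask = 1.232 × 10^-3 × 100.0/20.00 = 6.158 × 10^-3 mol
mass of Na2CO3 = 6.158 × 10^-3 × 105.99 = 0.6527 g
% Na2CO3 = 0.6527 / 1.231 × 100 = 53.02 %

53.02 %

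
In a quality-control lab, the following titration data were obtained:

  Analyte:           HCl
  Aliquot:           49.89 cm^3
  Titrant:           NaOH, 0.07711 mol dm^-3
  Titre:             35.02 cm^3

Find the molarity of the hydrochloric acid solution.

0.05413 mol/L

HCl + NaOH → NaCl + H2O
n(NaOH) = 0.03502 L × 0.07711 mol/L = 2.700 × 10^-3 mol
n(HCl) = 2.700 × 10^-3 mol (1:1 mole ratio)
[HCl] = 2.700 × 10^-3 mol / 0.04989 L = 0.05413 mol/L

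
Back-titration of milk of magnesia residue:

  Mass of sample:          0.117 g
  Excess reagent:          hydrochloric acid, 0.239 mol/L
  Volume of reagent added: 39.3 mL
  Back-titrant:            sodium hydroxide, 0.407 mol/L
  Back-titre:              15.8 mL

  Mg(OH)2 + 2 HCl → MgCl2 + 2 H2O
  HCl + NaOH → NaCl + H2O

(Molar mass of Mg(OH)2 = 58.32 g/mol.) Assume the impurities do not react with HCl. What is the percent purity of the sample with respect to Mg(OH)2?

73.8 %

n(HCl) added = 0.0393 × 0.239 = 9.39 × 10^-3 mol
n(NaOH) used in back-titration = 0.0158 × 0.407 = 6.43 × 10^-3 mol
n(HCl) left over = 6.43 × 10^-3 mol (1:1 ratio)
n(HCl) consumed by analyte = 9.39 × 10^-3 − 6.43 × 10^-3 = 2.96 × 10^-3 mol
From the 1:2 ratio, n(Mg(OH)2) = 1/2 × 2.96 × 10^-3 = 1.48 × 10^-3 mol
mass of Mg(OH)2 = 1.48 × 10^-3 × 58.32 = 0.0864 g
% Mg(OH)2 = 0.0864 / 0.117 × 100 = 73.8 %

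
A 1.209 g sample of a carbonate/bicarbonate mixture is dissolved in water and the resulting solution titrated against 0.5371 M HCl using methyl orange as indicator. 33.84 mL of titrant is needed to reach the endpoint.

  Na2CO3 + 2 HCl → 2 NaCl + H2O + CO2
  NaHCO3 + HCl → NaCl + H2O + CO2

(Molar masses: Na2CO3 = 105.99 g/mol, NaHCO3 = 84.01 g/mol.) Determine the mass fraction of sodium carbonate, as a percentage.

n(HCl) = 0.03384 × 0.5371 = 0.01818 mol
Let x = n(Na2CO3), y = n(NaHCO3).
Titrant: 2x + 1y = 0.01818;  mass: 105.99x + 84.01y = 1.209
Solving, x = 5.125 × 10^-3 mol, y = 7.925 × 10^-3 mol
mass of Na2CO3 = 5.125 × 10^-3 × 105.99 = 0.5432 g
% Na2CO3 = 0.5432 / 1.209 × 100 = 44.93 %

44.93 %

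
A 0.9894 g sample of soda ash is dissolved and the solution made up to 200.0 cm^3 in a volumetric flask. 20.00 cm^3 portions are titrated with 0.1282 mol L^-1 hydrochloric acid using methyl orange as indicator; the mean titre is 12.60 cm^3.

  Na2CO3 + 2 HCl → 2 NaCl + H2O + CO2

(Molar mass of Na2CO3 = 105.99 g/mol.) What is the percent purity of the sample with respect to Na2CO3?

86.52 %

n(HCl) per titration = 0.01260 × 0.1282 = 1.615 × 10^-3 mol
From the 1:2 ratio, n(Na2CO3) in each aliquot = 1/2 × 1.615 × 10^-3 = 8.077 × 10^-4 mol
n(Na2CO3) in the whole flask = 8.077 × 10^-4 × 200.0/20.00 = 8.077 × 10^-3 mol
mass of Na2CO3 = 8.077 × 10^-3 × 105.99 = 0.8560 g
% Na2CO3 = 0.8560 / 0.9894 × 100 = 86.52 %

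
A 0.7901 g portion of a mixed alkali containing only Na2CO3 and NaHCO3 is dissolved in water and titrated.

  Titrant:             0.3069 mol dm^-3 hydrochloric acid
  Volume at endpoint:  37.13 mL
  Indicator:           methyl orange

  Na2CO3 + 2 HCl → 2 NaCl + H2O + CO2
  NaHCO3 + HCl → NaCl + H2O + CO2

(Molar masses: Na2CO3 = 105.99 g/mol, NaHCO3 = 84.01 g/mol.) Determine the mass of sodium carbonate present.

n(HCl) = 0.03713 × 0.3069 = 0.01140 mol
Let x = n(Na2CO3), y = n(NaHCO3).
Titrant: 2x + 1y = 0.01140;  mass: 105.99x + 84.01y = 0.7901
Solving, x = 2.696 × 10^-3 mol, y = 6.004 × 10^-3 mol
mass of Na2CO3 = 2.696 × 10^-3 × 105.99 = 0.2857 g

0.2857 g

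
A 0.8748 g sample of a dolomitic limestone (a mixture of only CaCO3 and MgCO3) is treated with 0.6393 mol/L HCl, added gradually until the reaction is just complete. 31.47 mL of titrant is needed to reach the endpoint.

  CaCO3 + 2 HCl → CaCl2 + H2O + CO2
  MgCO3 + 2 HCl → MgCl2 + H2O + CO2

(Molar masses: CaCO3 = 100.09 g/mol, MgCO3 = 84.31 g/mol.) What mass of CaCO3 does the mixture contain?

n(HCl) = 0.03147 × 0.6393 = 0.02012 mol
Let x = n(CaCO3), y = n(MgCO3).
Titrant: 2x + 2y = 0.02012;  mass: 100.09x + 84.31y = 0.8748
Solving, x = 1.692 × 10^-3 mol, y = 8.368 × 10^-3 mol
mass of CaCO3 = 1.692 × 10^-3 × 100.09 = 0.1693 g

0.1693 g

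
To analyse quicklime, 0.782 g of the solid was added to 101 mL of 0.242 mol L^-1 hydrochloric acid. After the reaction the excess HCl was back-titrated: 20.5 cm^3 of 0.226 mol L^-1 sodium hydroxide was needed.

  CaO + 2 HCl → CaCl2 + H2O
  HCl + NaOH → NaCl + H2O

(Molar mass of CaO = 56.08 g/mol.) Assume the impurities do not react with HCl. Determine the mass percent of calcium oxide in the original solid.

71.0 %

n(HCl) added = 0.101 × 0.242 = 0.0244 mol
n(NaOH) used in back-titration = 0.0205 × 0.226 = 4.63 × 10^-3 mol
n(HCl) left over = 4.63 × 10^-3 mol (1:1 ratio)
n(HCl) consumed by analyte = 0.0244 − 4.63 × 10^-3 = 0.0198 mol
From the 1:2 ratio, n(CaO) = 1/2 × 0.0198 = 9.90 × 10^-3 mol
mass of CaO = 9.90 × 10^-3 × 56.08 = 0.555 g
% CaO = 0.555 / 0.782 × 100 = 71.0 %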